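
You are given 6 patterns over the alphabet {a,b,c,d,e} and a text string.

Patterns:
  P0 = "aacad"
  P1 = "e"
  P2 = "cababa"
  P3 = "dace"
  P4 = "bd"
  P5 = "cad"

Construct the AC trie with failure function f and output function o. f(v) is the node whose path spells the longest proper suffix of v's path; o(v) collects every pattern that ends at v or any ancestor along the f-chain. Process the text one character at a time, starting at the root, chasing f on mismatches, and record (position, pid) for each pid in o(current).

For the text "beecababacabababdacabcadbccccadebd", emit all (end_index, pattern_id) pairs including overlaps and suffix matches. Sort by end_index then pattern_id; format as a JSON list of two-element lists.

Construct AC machine:
Trie (insert patterns):
  0='ε' goto a→1 b→17 c→7 d→13 e→6
  1='a' goto a→2
  2='aa' goto c→3
  3='aac' goto a→4
  4='aaca' goto d→5
  5='aacad' goto ·  [P0 ends]
  6='e' goto ·  [P1 ends]
  7='c' goto a→8
  8='ca' goto b→9 d→19
  9='cab' goto a→10
  10='caba' goto b→11
  11='cabab' goto a→12
  12='cababa' goto ·  [P2 ends]
  13='d' goto a→14
  14='da' goto c→15
  15='dac' goto e→16
  16='dace' goto ·  [P3 ends]
  17='b' goto d→18
  18='bd' goto ·  [P4 ends]
  19='cad' goto ·  [P5 ends]

Failure links (BFS by depth):
  n1('a'): parent n0 fail=0; on 'a' 0 → fail=0;  out ∅∪∅=∅
  n6('e'): parent n0 fail=0; on 'e' 0 → fail=0;  out {1}∪∅={1}
  n7('c'): parent n0 fail=0; on 'c' 0 → fail=0;  out ∅∪∅=∅
  n13('d'): parent n0 fail=0; on 'd' 0 → fail=0;  out ∅∪∅=∅
  n17('b'): parent n0 fail=0; on 'b' 0 → fail=0;  out ∅∪∅=∅
  n2('aa'): parent n1 fail=0; on 'a' 0 → fail=1;  out ∅∪∅=∅
  n8('ca'): parent n7 fail=0; on 'a' 0 → fail=1;  out ∅∪∅=∅
  n14('da'): parent n13 fail=0; on 'a' 0 → fail=1;  out ∅∪∅=∅
  n18('bd'): parent n17 fail=0; on 'd' 0 → fail=13;  out {4}∪∅={4}
  n3('aac'): parent n2 fail=1; on 'c' 1→0 → fail=7;  out ∅∪∅=∅
  n9('cab'): parent n8 fail=1; on 'b' 1→0 → fail=17;  out ∅∪∅=∅
  n15('dac'): parent n14 fail=1; on 'c' 1→0 → fail=7;  out ∅∪∅=∅
  n19('cad'): parent n8 fail=1; on 'd' 1→0 → fail=13;  out {5}∪∅={5}
  n4('aaca'): parent n3 fail=7; on 'a' 7 → fail=8;  out ∅∪∅=∅
  n10('caba'): parent n9 fail=17; on 'a' 17→0 → fail=1;  out ∅∪∅=∅
  n16('dace'): parent n15 fail=7; on 'e' 7→0 → fail=6;  out {3}∪{1}={1,3}
  n5('aacad'): parent n4 fail=8; on 'd' 8 → fail=19;  out {0}∪{5}={0,5}
  n11('cabab'): parent n10 fail=1; on 'b' 1→0 → fail=17;  out ∅∪∅=∅
  n12('cababa'): parent n11 fail=17; on 'a' 17→0 → fail=1;  out {2}∪∅={2}

Run:
[0] read 'b'  n0⇒n17
[1] read 'e'  n17⇒n6 ·f  → match P1@[1:1]
[2] read 'e'  n6⇒n6 ·f  → match P1@[2:2]
[3] read 'c'  n6⇒n7 ·f
[4] read 'a'  n7⇒n8
[5] read 'b'  n8⇒n9
[6] read 'a'  n9⇒n10
[7] read 'b'  n10⇒n11
[8] read 'a'  n11⇒n12  → match P2@[3:8]
[9] read 'c'  n12⇒n7 ·f
[10] read 'a'  n7⇒n8
[11] read 'b'  n8⇒n9
[12] read 'a'  n9⇒n10
[13] read 'b'  n10⇒n11
[14] read 'a'  n11⇒n12  → match P2@[9:14]
[15] read 'b'  n12⇒n17 ·f
[16] read 'd'  n17⇒n18  → match P4@[15:16]
[17] read 'a'  n18⇒n14 ·f
[18] read 'c'  n14⇒n15
[19] read 'a'  n15⇒n8 ·f
[20] read 'b'  n8⇒n9
[21] read 'c'  n9⇒n7 ·f
[22] read 'a'  n7⇒n8
[23] read 'd'  n8⇒n19  → match P5@[21:23]
[24] read 'b'  n19⇒n17 ·f
[25] read 'c'  n17⇒n7 ·f
[26] read 'c'  n7⇒n7 ·f
[27] read 'c'  n7⇒n7 ·f
[28] read 'c'  n7⇒n7 ·f
[29] read 'a'  n7⇒n8
[30] read 'd'  n8⇒n19  → match P5@[28:30]
[31] read 'e'  n19⇒n6 ·f  → match P1@[31:31]
[32] read 'b'  n6⇒n17 ·f
[33] read 'd'  n17⇒n18  → match P4@[32:33]

Matches: [[1,1],[2,1],[8,2],[14,2],[16,4],[23,5],[30,5],[31,1],[33,4]]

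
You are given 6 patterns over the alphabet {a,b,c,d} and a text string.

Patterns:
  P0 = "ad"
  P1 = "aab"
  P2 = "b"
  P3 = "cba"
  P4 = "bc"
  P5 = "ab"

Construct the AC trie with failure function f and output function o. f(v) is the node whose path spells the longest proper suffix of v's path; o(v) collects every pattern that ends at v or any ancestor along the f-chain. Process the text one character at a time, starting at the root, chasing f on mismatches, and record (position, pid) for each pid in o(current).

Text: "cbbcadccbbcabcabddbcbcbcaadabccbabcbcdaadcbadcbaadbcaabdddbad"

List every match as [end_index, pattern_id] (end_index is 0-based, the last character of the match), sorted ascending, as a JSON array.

Construct AC machine:
Trie nodes:
  0='ε' goto a→1 b→5 c→6
  1='a' goto a→3 b→10 d→2
  2='ad' goto ·  [P0 ends]
  3='aa' goto b→4
  4='aab' goto ·  [P1 ends]
  5='b' goto c→9  [P2 ends]
  6='c' goto b→7
  7='cb' goto a→8
  8='cba' goto ·  [P3 ends]
  9='bc' goto ·  [P4 ends]
  10='ab' goto ·  [P5 ends]

Failure links (BFS by depth):
  n1('a'): parent n0 fail=0; on 'a' 0 → fail=0;  out ∅∪∅=∅
  n5('b'): parent n0 fail=0; on 'b' 0 → fail=0;  out {2}∪∅={2}
  n6('c'): parent n0 fail=0; on 'c' 0 → fail=0;  out ∅∪∅=∅
  n2('ad'): parent n1 fail=0; on 'd' 0 → fail=0;  out {0}∪∅={0}
  n3('aa'): parent n1 fail=0; on 'a' 0 → fail=1;  out ∅∪∅=∅
  n7('cb'): parent n6 fail=0; on 'b' 0 → fail=5;  out ∅∪{2}={2}
  n9('bc'): parent n5 fail=0; on 'c' 0 → fail=6;  out {4}∪∅={4}
  n10('ab'): parent n1 fail=0; on 'b' 0 → fail=5;  out {5}∪{2}={2,5}
  n4('aab'): parent n3 fail=1; on 'b' 1 → fail=10;  out {1}∪{2,5}={1,2,5}
  n8('cba'): parent n7 fail=5; on 'a' 5→0 → fail=1;  out {3}∪∅={3}

Text stream:
pos 0 'c': at 6
pos 1 'b': at 7  emit P2@[1:1]
pos 2 'b': at 5 (fail-walked)  emit P2@[2:2]
pos 3 'c': at 9  emit P4@[2:3]
pos 4 'a': at 1 (fail-walked)
pos 5 'd': at 2  emit P0@[4:5]
pos 6 'c': at 6 (fail-walked)
pos 7 'c': at 6 (fail-walked)
pos 8 'b': at 7  emit P2@[8:8]
pos 9 'b': at 5 (fail-walked)  emit P2@[9:9]
pos 10 'c': at 9  emit P4@[9:10]
pos 11 'a': at 1 (fail-walked)
pos 12 'b': at 10  emit P2@[12:12],P5@[11:12]
pos 13 'c': at 9 (fail-walked)  emit P4@[12:13]
pos 14 'a': at 1 (fail-walked)
pos 15 'b': at 10  emit P2@[15:15],P5@[14:15]
pos 16 'd': at 0 (fail-walked)
pos 17 'd': at 0
pos 18 'b': at 5  emit P2@[18:18]
pos 19 'c': at 9  emit P4@[18:19]
pos 20 'b': at 7 (fail-walked)  emit P2@[20:20]
pos 21 'c': at 9 (fail-walked)  emit P4@[20:21]
pos 22 'b': at 7 (fail-walked)  emit P2@[22:22]
pos 23 'c': at 9 (fail-walked)  emit P4@[22:23]
pos 24 'a': at 1 (fail-walked)
pos 25 'a': at 3
pos 26 'd': at 2 (fail-walked)  emit P0@[25:26]
pos 27 'a': at 1 (fail-walked)
pos 28 'b': at 10  emit P2@[28:28],P5@[27:28]
pos 29 'c': at 9 (fail-walked)  emit P4@[28:29]
pos 30 'c': at 6 (fail-walked)
pos 31 'b': at 7  emit P2@[31:31]
pos 32 'a': at 8  emit P3@[30:32]
pos 33 'b': at 10 (fail-walked)  emit P2@[33:33],P5@[32:33]
pos 34 'c': at 9 (fail-walked)  emit P4@[33:34]
pos 35 'b': at 7 (fail-walked)  emit P2@[35:35]
pos 36 'c': at 9 (fail-walked)  emit P4@[35:36]
pos 37 'd': at 0 (fail-walked)
pos 38 'a': at 1
pos 39 'a': at 3
pos 40 'd': at 2 (fail-walked)  emit P0@[39:40]
pos 41 'c': at 6 (fail-walked)
pos 42 'b': at 7  emit P2@[42:42]
pos 43 'a': at 8  emit P3@[41:43]
pos 44 'd': at 2 (fail-walked)  emit P0@[43:44]
pos 45 'c': at 6 (fail-walked)
pos 46 'b': at 7  emit P2@[46:46]
pos 47 'a': at 8  emit P3@[45:47]
pos 48 'a': at 3 (fail-walked)
pos 49 'd': at 2 (fail-walked)  emit P0@[48:49]
pos 50 'b': at 5 (fail-walked)  emit P2@[50:50]
pos 51 'c': at 9  emit P4@[50:51]
pos 52 'a': at 1 (fail-walked)
pos 53 'a': at 3
pos 54 'b': at 4  emit P1@[52:54],P2@[54:54],P5@[53:54]
pos 55 'd': at 0 (fail-walked)
pos 56 'd': at 0
pos 57 'd': at 0
pos 58 'b': at 5  emit P2@[58:58]
pos 59 'a': at 1 (fail-walked)
pos 60 'd': at 2  emit P0@[59:60]

Matches: [[1,2],[2,2],[3,4],[5,0],[8,2],[9,2],[10,4],[12,2],[12,5],[13,4],[15,2],[15,5],[18,2],[19,4],[20,2],[21,4],[22,2],[23,4],[26,0],[28,2],[28,5],[29,4],[31,2],[32,3],[33,2],[33,5],[34,4],[35,2],[36,4],[40,0],[42,2],[43,3],[44,0],[46,2],[47,3],[49,0],[50,2],[51,4],[54,1],[54,2],[54,5],[58,2],[60,0]]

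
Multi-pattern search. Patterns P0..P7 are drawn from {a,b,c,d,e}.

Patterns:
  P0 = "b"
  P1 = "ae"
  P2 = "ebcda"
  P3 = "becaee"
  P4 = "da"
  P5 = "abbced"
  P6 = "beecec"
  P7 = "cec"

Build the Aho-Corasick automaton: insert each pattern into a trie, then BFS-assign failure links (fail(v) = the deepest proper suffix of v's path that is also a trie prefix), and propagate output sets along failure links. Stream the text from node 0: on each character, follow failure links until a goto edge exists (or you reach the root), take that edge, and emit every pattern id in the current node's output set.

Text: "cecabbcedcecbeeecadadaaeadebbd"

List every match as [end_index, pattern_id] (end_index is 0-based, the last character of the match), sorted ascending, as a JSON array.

Construct AC machine:
Trie nodes:
  0='ε' goto a→2 b→1 c→25 d→14 e→4
  1='b' goto e→9  ←P0
  2='a' goto b→16 e→3
  3='ae' goto ·  ←P1
  4='e' goto b→5
  5='eb' goto c→6
  6='ebc' goto d→7
  7='ebcd' goto a→8
  8='ebcda' goto ·  ←P2
  9='be' goto c→10 e→21
  10='bec' goto a→11
  11='beca' goto e→12
  12='becae' goto e→13
  13='becaee' goto ·  ←P3
  14='d' goto a→15
  15='da' goto ·  ←P4
  16='ab' goto b→17
  17='abb' goto c→18
  18='abbc' goto e→19
  19='abbce' goto d→20
  20='abbced' goto ·  ←P5
  21='bee' goto c→22
  22='beec' goto e→23
  23='beece' goto c→24
  24='beecec' goto ·  ←P6
  25='c' goto e→26
  26='ce' goto c→27
  27='cec' goto ·  ←P7

BFS fail/out derivation:
  fail(1) 'b': from fail(0)=0 chase 'b': 0 ⇒ 0;  out={0}∪out(0)={0}
  fail(2) 'a': from fail(0)=0 chase 'a': 0 ⇒ 0;  out=∅∪out(0)=∅
  fail(4) 'e': from fail(0)=0 chase 'e': 0 ⇒ 0;  out=∅∪out(0)=∅
  fail(14) 'd': from fail(0)=0 chase 'd': 0 ⇒ 0;  out=∅∪out(0)=∅
  fail(25) 'c': from fail(0)=0 chase 'c': 0 ⇒ 0;  out=∅∪out(0)=∅
  fail(3) 'ae': from fail(2)=0 chase 'e': 0 ⇒ 4;  out={1}∪out(4)={1}
  fail(5) 'eb': from fail(4)=0 chase 'b': 0 ⇒ 1;  out=∅∪out(1)={0}
  fail(9) 'be': from fail(1)=0 chase 'e': 0 ⇒ 4;  out=∅∪out(4)=∅
  fail(15) 'da': from fail(14)=0 chase 'a': 0 ⇒ 2;  out={4}∪out(2)={4}
  fail(16) 'ab': from fail(2)=0 chase 'b': 0 ⇒ 1;  out=∅∪out(1)={0}
  fail(26) 'ce': from fail(25)=0 chase 'e': 0 ⇒ 4;  out=∅∪out(4)=∅
  fail(6) 'ebc': from fail(5)=1 chase 'c': 1→0 ⇒ 25;  out=∅∪out(25)=∅
  fail(10) 'bec': from fail(9)=4 chase 'c': 4→0 ⇒ 25;  out=∅∪out(25)=∅
  fail(17) 'abb': from fail(16)=1 chase 'b': 1→0 ⇒ 1;  out=∅∪out(1)={0}
  fail(21) 'bee': from fail(9)=4 chase 'e': 4→0 ⇒ 4;  out=∅∪out(4)=∅
  fail(27) 'cec': from fail(26)=4 chase 'c': 4→0 ⇒ 25;  out={7}∪out(25)={7}
  fail(7) 'ebcd': from fail(6)=25 chase 'd': 25→0 ⇒ 14;  out=∅∪out(14)=∅
  fail(11) 'beca': from fail(10)=25 chase 'a': 25→0 ⇒ 2;  out=∅∪out(2)=∅
  fail(18) 'abbc': from fail(17)=1 chase 'c': 1→0 ⇒ 25;  out=∅∪out(25)=∅
  fail(22) 'beec': from fail(21)=4 chase 'c': 4→0 ⇒ 25;  out=∅∪out(25)=∅
  fail(8) 'ebcda': from fail(7)=14 chase 'a': 14 ⇒ 15;  out={2}∪out(15)={2,4}
  fail(12) 'becae': from fail(11)=2 chase 'e': 2 ⇒ 3;  out=∅∪out(3)={1}
  fail(19) 'abbce': from fail(18)=25 chase 'e': 25 ⇒ 26;  out=∅∪out(26)=∅
  fail(23) 'beece': from fail(22)=25 chase 'e': 25 ⇒ 26;  out=∅∪out(26)=∅
  fail(13) 'becaee': from fail(12)=3 chase 'e': 3→4→0 ⇒ 4;  out={3}∪out(4)={3}
  fail(20) 'abbced': from fail(19)=26 chase 'd': 26→4→0 ⇒ 14;  out={5}∪out(14)={5}
  fail(24) 'beecec': from fail(23)=26 chase 'c': 26 ⇒ 27;  out={6}∪out(27)={6,7}

Run:
i=0 'c': node 0→25
i=1 'e': node 25→26
i=2 'c': node 26→27  emit P7@[0:2]
i=3 'a': node 27→2 (via fail)
i=4 'b': node 2→16  emit P0@[4:4]
i=5 'b': node 16→17  emit P0@[5:5]
i=6 'c': node 17→18
i=7 'e': node 18→19
i=8 'd': node 19→20  emit P5@[3:8]
i=9 'c': node 20→25 (via fail)
i=10 'e': node 25→26
i=11 'c': node 26→27  emit P7@[9:11]
i=12 'b': node 27→1 (via fail)  emit P0@[12:12]
i=13 'e': node 1→9
i=14 'e': node 9→21
i=15 'e': node 21→4 (via fail)
i=16 'c': node 4→25 (via fail)
i=17 'a': node 25→2 (via fail)
i=18 'd': node 2→14 (via fail)
i=19 'a': node 14→15  emit P4@[18:19]
i=20 'd': node 15→14 (via fail)
i=21 'a': node 14→15  emit P4@[20:21]
i=22 'a': node 15→2 (via fail)
i=23 'e': node 2→3  emit P1@[22:23]
i=24 'a': node 3→2 (via fail)
i=25 'd': node 2→14 (via fail)
i=26 'e': node 14→4 (via fail)
i=27 'b': node 4→5  emit P0@[27:27]
i=28 'b': node 5→1 (via fail)  emit P0@[28:28]
i=29 'd': node 1→14 (via fail)

Result: [[2,7],[4,0],[5,0],[8,5],[11,7],[12,0],[19,4],[21,4],[23,1],[27,0],[28,0]]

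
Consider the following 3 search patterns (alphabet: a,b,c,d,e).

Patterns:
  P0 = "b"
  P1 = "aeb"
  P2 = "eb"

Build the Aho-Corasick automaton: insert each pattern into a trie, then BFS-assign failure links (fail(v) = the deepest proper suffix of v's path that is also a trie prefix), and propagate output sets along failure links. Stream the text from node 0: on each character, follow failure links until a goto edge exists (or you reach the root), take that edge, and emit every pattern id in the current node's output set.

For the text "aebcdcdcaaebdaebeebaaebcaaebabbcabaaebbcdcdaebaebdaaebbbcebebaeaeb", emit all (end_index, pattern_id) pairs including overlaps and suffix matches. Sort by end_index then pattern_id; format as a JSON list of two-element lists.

Build:
Trie nodes:
  n0 'ε': a→2 b→1 e→5
  n1 'b': ·  ←P0
  n2 'a': e→3
  n3 'ae': b→4
  n4 'aeb': ·  ←P1
  n5 'e': b→6
  n6 'eb': ·  ←P2

Failure links (BFS by depth):
  fail(1) 'b': from fail(0)=0 chase 'b': 0 ⇒ 0;  out={0}∪out(0)={0}
  fail(2) 'a': from fail(0)=0 chase 'a': 0 ⇒ 0;  out=∅∪out(0)=∅
  fail(5) 'e': from fail(0)=0 chase 'e': 0 ⇒ 0;  out=∅∪out(0)=∅
  fail(3) 'ae': from fail(2)=0 chase 'e': 0 ⇒ 5;  out=∅∪out(5)=∅
  fail(6) 'eb': from fail(5)=0 chase 'b': 0 ⇒ 1;  out={2}∪out(1)={0,2}
  fail(4) 'aeb': from fail(3)=5 chase 'b': 5 ⇒ 6;  out={1}∪out(6)={0,1,2}

Run:
pos 0 'a': at 2
pos 1 'e': at 3
pos 2 'b': at 4  emit P0@[2:2],P1@[0:2],P2@[1:2]
pos 3 'c': at 0 (via fail)
pos 4 'd': at 0
pos 5 'c': at 0
pos 6 'd': at 0
pos 7 'c': at 0
pos 8 'a': at 2
pos 9 'a': at 2 (via fail)
pos 10 'e': at 3
pos 11 'b': at 4  emit P0@[11:11],P1@[9:11],P2@[10:11]
pos 12 'd': at 0 (via fail)
pos 13 'a': at 2
pos 14 'e': at 3
pos 15 'b': at 4  emit P0@[15:15],P1@[13:15],P2@[14:15]
pos 16 'e': at 5 (via fail)
pos 17 'e': at 5 (via fail)
pos 18 'b': at 6  emit P0@[18:18],P2@[17:18]
pos 19 'a': at 2 (via fail)
pos 20 'a': at 2 (via fail)
pos 21 'e': at 3
pos 22 'b': at 4  emit P0@[22:22],P1@[20:22],P2@[21:22]
pos 23 'c': at 0 (via fail)
pos 24 'a': at 2
pos 25 'a': at 2 (via fail)
pos 26 'e': at 3
pos 27 'b': at 4  emit P0@[27:27],P1@[25:27],P2@[26:27]
pos 28 'a': at 2 (via fail)
pos 29 'b': at 1 (via fail)  emit P0@[29:29]
pos 30 'b': at 1 (via fail)  emit P0@[30:30]
pos 31 'c': at 0 (via fail)
pos 32 'a': at 2
pos 33 'b': at 1 (via fail)  emit P0@[33:33]
pos 34 'a': at 2 (via fail)
pos 35 'a': at 2 (via fail)
pos 36 'e': at 3
pos 37 'b': at 4  emit P0@[37:37],P1@[35:37],P2@[36:37]
pos 38 'b': at 1 (via fail)  emit P0@[38:38]
pos 39 'c': at 0 (via fail)
pos 40 'd': at 0
pos 41 'c': at 0
pos 42 'd': at 0
pos 43 'a': at 2
pos 44 'e': at 3
pos 45 'b': at 4  emit P0@[45:45],P1@[43:45],P2@[44:45]
pos 46 'a': at 2 (via fail)
pos 47 'e': at 3
pos 48 'b': at 4  emit P0@[48:48],P1@[46:48],P2@[47:48]
pos 49 'd': at 0 (via fail)
pos 50 'a': at 2
pos 51 'a': at 2 (via fail)
pos 52 'e': at 3
pos 53 'b': at 4  emit P0@[53:53],P1@[51:53],P2@[52:53]
pos 54 'b': at 1 (via fail)  emit P0@[54:54]
pos 55 'b': at 1 (via fail)  emit P0@[55:55]
pos 56 'c': at 0 (via fail)
pos 57 'e': at 5
pos 58 'b': at 6  emit P0@[58:58],P2@[57:58]
pos 59 'e': at 5 (via fail)
pos 60 'b': at 6  emit P0@[60:60],P2@[59:60]
pos 61 'a': at 2 (via fail)
pos 62 'e': at 3
pos 63 'a': at 2 (via fail)
pos 64 'e': at 3
pos 65 'b': at 4  emit P0@[65:65],P1@[63:65],P2@[64:65]

Matches: [[2,0],[2,1],[2,2],[11,0],[11,1],[11,2],[15,0],[15,1],[15,2],[18,0],[18,2],[22,0],[22,1],[22,2],[27,0],[27,1],[27,2],[29,0],[30,0],[33,0],[37,0],[37,1],[37,2],[38,0],[45,0],[45,1],[45,2],[48,0],[48,1],[48,2],[53,0],[53,1],[53,2],[54,0],[55,0],[58,0],[58,2],[60,0],[60,2],[65,0],[65,1],[65,2]]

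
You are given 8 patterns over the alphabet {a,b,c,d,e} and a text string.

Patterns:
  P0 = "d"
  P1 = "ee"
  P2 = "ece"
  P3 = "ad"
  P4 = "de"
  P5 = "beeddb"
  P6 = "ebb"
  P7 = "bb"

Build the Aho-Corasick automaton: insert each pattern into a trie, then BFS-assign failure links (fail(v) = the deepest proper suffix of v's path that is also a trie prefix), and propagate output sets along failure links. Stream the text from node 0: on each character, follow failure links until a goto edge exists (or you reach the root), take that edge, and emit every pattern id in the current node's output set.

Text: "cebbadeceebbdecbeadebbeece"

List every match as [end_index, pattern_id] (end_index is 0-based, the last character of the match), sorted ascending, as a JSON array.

Construct AC machine:
Trie (insert patterns):
  n0 'ε': a→6 b→9 d→1 e→2
  n1 'd': e→8  ←P0
  n2 'e': b→15 c→4 e→3
  n3 'ee': ·  ←P1
  n4 'ec': e→5
  n5 'ece': ·  ←P2
  n6 'a': d→7
  n7 'ad': ·  ←P3
  n8 'de': ·  ←P4
  n9 'b': b→17 e→10
  n10 'be': e→11
  n11 'bee': d→12
  n12 'beed': d→13
  n13 'beedd': b→14
  n14 'beeddb': ·  ←P5
  n15 'eb': b→16
  n16 'ebb': ·  ←P6
  n17 'bb': ·  ←P7

BFS fail/out derivation:
  fail(1) 'd': from fail(0)=0 chase 'd': 0 ⇒ 0;  out={0}∪out(0)={0}
  fail(2) 'e': from fail(0)=0 chase 'e': 0 ⇒ 0;  out=∅∪out(0)=∅
  fail(6) 'a': from fail(0)=0 chase 'a': 0 ⇒ 0;  out=∅∪out(0)=∅
  fail(9) 'b': from fail(0)=0 chase 'b': 0 ⇒ 0;  out=∅∪out(0)=∅
  fail(3) 'ee': from fail(2)=0 chase 'e': 0 ⇒ 2;  out={1}∪out(2)={1}
  fail(4) 'ec': from fail(2)=0 chase 'c': 0 ⇒ 0;  out=∅∪out(0)=∅
  fail(7) 'ad': from fail(6)=0 chase 'd': 0 ⇒ 1;  out={3}∪out(1)={0,3}
  fail(8) 'de': from fail(1)=0 chase 'e': 0 ⇒ 2;  out={4}∪out(2)={4}
  fail(10) 'be': from fail(9)=0 chase 'e': 0 ⇒ 2;  out=∅∪out(2)=∅
  fail(15) 'eb': from fail(2)=0 chase 'b': 0 ⇒ 9;  out=∅∪out(9)=∅
  fail(17) 'bb': from fail(9)=0 chase 'b': 0 ⇒ 9;  out={7}∪out(9)={7}
  fail(5) 'ece': from fail(4)=0 chase 'e': 0 ⇒ 2;  out={2}∪out(2)={2}
  fail(11) 'bee': from fail(10)=2 chase 'e': 2 ⇒ 3;  out=∅∪out(3)={1}
  fail(16) 'ebb': from fail(15)=9 chase 'b': 9 ⇒ 17;  out={6}∪out(17)={6,7}
  fail(12) 'beed': from fail(11)=3 chase 'd': 3→2→0 ⇒ 1;  out=∅∪out(1)={0}
  fail(13) 'beedd': from fail(12)=1 chase 'd': 1→0 ⇒ 1;  out=∅∪out(1)={0}
  fail(14) 'beeddb': from fail(13)=1 chase 'b': 1→0 ⇒ 9;  out={5}∪out(9)={5}

Text stream:
i=0 'c': node 0→0
i=1 'e': node 0→2
i=2 'b': node 2→15
i=3 'b': node 15→16  emit P6@[1:3],P7@[2:3]
i=4 'a': node 16→6 (fail-walked)
i=5 'd': node 6→7  emit P0@[5:5],P3@[4:5]
i=6 'e': node 7→8 (fail-walked)  emit P4@[5:6]
i=7 'c': node 8→4 (fail-walked)
i=8 'e': node 4→5  emit P2@[6:8]
i=9 'e': node 5→3 (fail-walked)  emit P1@[8:9]
i=10 'b': node 3→15 (fail-walked)
i=11 'b': node 15→16  emit P6@[9:11],P7@[10:11]
i=12 'd': node 16→1 (fail-walked)  emit P0@[12:12]
i=13 'e': node 1→8  emit P4@[12:13]
i=14 'c': node 8→4 (fail-walked)
i=15 'b': node 4→9 (fail-walked)
i=16 'e': node 9→10
i=17 'a': node 10→6 (fail-walked)
i=18 'd': node 6→7  emit P0@[18:18],P3@[17:18]
i=19 'e': node 7→8 (fail-walked)  emit P4@[18:19]
i=20 'b': node 8→15 (fail-walked)
i=21 'b': node 15→16  emit P6@[19:21],P7@[20:21]
i=22 'e': node 16→10 (fail-walked)
i=23 'e': node 10→11  emit P1@[22:23]
i=24 'c': node 11→4 (fail-walked)
i=25 'e': node 4→5  emit P2@[23:25]

Result: [[3,6],[3,7],[5,0],[5,3],[6,4],[8,2],[9,1],[11,6],[11,7],[12,0],[13,4],[18,0],[18,3],[19,4],[21,6],[21,7],[23,1],[25,2]]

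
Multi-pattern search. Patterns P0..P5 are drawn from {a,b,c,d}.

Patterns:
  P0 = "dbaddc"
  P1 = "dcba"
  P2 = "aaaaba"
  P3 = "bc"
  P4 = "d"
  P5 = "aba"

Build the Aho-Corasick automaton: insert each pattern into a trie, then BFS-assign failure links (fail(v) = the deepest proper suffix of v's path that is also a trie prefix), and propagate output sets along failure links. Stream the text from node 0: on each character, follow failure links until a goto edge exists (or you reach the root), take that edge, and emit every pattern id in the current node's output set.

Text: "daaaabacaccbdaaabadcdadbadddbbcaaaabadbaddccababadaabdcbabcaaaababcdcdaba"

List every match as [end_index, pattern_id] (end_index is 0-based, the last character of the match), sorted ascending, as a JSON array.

Build:
Trie nodes:
  0='ε' goto a→10 b→16 d→1
  1='d' goto b→2 c→7  ←P4
  2='db' goto a→3
  3='dba' goto d→4
  4='dbad' goto d→5
  5='dbadd' goto c→6
  6='dbaddc' goto ·  ←P0
  7='dc' goto b→8
  8='dcb' goto a→9
  9='dcba' goto ·  ←P1
  10='a' goto a→11 b→18
  11='aa' goto a→12
  12='aaa' goto a→13
  13='aaaa' goto b→14
  14='aaaab' goto a→15
  15='aaaaba' goto ·  ←P2
  16='b' goto c→17
  17='bc' goto ·  ←P3
  18='ab' goto a→19
  19='aba' goto ·  ←P5

Failure links (BFS by depth):
  fail(1) 'd': from fail(0)=0 chase 'd': 0 ⇒ 0;  out={4}∪out(0)={4}
  fail(10) 'a': from fail(0)=0 chase 'a': 0 ⇒ 0;  out=∅∪out(0)=∅
  fail(16) 'b': from fail(0)=0 chase 'b': 0 ⇒ 0;  out=∅∪out(0)=∅
  fail(2) 'db': from fail(1)=0 chase 'b': 0 ⇒ 16;  out=∅∪out(16)=∅
  fail(7) 'dc': from fail(1)=0 chase 'c': 0 ⇒ 0;  out=∅∪out(0)=∅
  fail(11) 'aa': from fail(10)=0 chase 'a': 0 ⇒ 10;  out=∅∪out(10)=∅
  fail(17) 'bc': from fail(16)=0 chase 'c': 0 ⇒ 0;  out={3}∪out(0)={3}
  fail(18) 'ab': from fail(10)=0 chase 'b': 0 ⇒ 16;  out=∅∪out(16)=∅
  fail(3) 'dba': from fail(2)=16 chase 'a': 16→0 ⇒ 10;  out=∅∪out(10)=∅
  fail(8) 'dcb': from fail(7)=0 chase 'b': 0 ⇒ 16;  out=∅∪out(16)=∅
  fail(12) 'aaa': from fail(11)=10 chase 'a': 10 ⇒ 11;  out=∅∪out(11)=∅
  fail(19) 'aba': from fail(18)=16 chase 'a': 16→0 ⇒ 10;  out={5}∪out(10)={5}
  fail(4) 'dbad': from fail(3)=10 chase 'd': 10→0 ⇒ 1;  out=∅∪out(1)={4}
  fail(9) 'dcba': from fail(8)=16 chase 'a': 16→0 ⇒ 10;  out={1}∪out(10)={1}
  fail(13) 'aaaa': from fail(12)=11 chase 'a': 11 ⇒ 12;  out=∅∪out(12)=∅
  fail(5) 'dbadd': from fail(4)=1 chase 'd': 1→0 ⇒ 1;  out=∅∪out(1)={4}
  fail(14) 'aaaab': from fail(13)=12 chase 'b': 12→11→10 ⇒ 18;  out=∅∪out(18)=∅
  fail(6) 'dbaddc': from fail(5)=1 chase 'c': 1 ⇒ 7;  out={0}∪out(7)={0}
  fail(15) 'aaaaba': from fail(14)=18 chase 'a': 18 ⇒ 19;  out={2}∪out(19)={2,5}

Run:
i=0 'd': node 0→1  ** P4@[0:0]
i=1 'a': node 1→10 (fail-walked)
i=2 'a': node 10→11
i=3 'a': node 11→12
i=4 'a': node 12→13
i=5 'b': node 13→14
i=6 'a': node 14→15  ** P2@[1:6],P5@[4:6]
i=7 'c': node 15→0 (fail-walked)
i=8 'a': node 0→10
i=9 'c': node 10→0 (fail-walked)
i=10 'c': node 0→0
i=11 'b': node 0→16
i=12 'd': node 16→1 (fail-walked)  ** P4@[12:12]
i=13 'a': node 1→10 (fail-walked)
i=14 'a': node 10→11
i=15 'a': node 11→12
i=16 'b': node 12→18 (fail-walked)
i=17 'a': node 18→19  ** P5@[15:17]
i=18 'd': node 19→1 (fail-walked)  ** P4@[18:18]
i=19 'c': node 1→7
i=20 'd': node 7→1 (fail-walked)  ** P4@[20:20]
i=21 'a': node 1→10 (fail-walked)
i=22 'd': node 10→1 (fail-walked)  ** P4@[22:22]
i=23 'b': node 1→2
i=24 'a': node 2→3
i=25 'd': node 3→4  ** P4@[25:25]
i=26 'd': node 4→5  ** P4@[26:26]
i=27 'd': node 5→1 (fail-walked)  ** P4@[27:27]
i=28 'b': node 1→2
i=29 'b': node 2→16 (fail-walked)
i=30 'c': node 16→17  ** P3@[29:30]
i=31 'a': node 17→10 (fail-walked)
i=32 'a': node 10→11
i=33 'a': node 11→12
i=34 'a': node 12→13
i=35 'b': node 13→14
i=36 'a': node 14→15  ** P2@[31:36],P5@[34:36]
i=37 'd': node 15→1 (fail-walked)  ** P4@[37:37]
i=38 'b': node 1→2
i=39 'a': node 2→3
i=40 'd': node 3→4  ** P4@[40:40]
i=41 'd': node 4→5  ** P4@[41:41]
i=42 'c': node 5→6  ** P0@[37:42]
i=43 'c': node 6→0 (fail-walked)
i=44 'a': node 0→10
i=45 'b': node 10→18
i=46 'a': node 18→19  ** P5@[44:46]
i=47 'b': node 19→18 (fail-walked)
i=48 'a': node 18→19  ** P5@[46:48]
i=49 'd': node 19→1 (fail-walked)  ** P4@[49:49]
i=50 'a': node 1→10 (fail-walked)
i=51 'a': node 10→11
i=52 'b': node 11→18 (fail-walked)
i=53 'd': node 18→1 (fail-walked)  ** P4@[53:53]
i=54 'c': node 1→7
i=55 'b': node 7→8
i=56 'a': node 8→9  ** P1@[53:56]
i=57 'b': node 9→18 (fail-walked)
i=58 'c': node 18→17 (fail-walked)  ** P3@[57:58]
i=59 'a': node 17→10 (fail-walked)
i=60 'a': node 10→11
i=61 'a': node 11→12
i=62 'a': node 12→13
i=63 'b': node 13→14
i=64 'a': node 14→15  ** P2@[59:64],P5@[62:64]
i=65 'b': node 15→18 (fail-walked)
i=66 'c': node 18→17 (fail-walked)  ** P3@[65:66]
i=67 'd': node 17→1 (fail-walked)  ** P4@[67:67]
i=68 'c': node 1→7
i=69 'd': node 7→1 (fail-walked)  ** P4@[69:69]
i=70 'a': node 1→10 (fail-walked)
i=71 'b': node 10→18
i=72 'a': node 18→19  ** P5@[70:72]

Result: [[0,4],[6,2],[6,5],[12,4],[17,5],[18,4],[20,4],[22,4],[25,4],[26,4],[27,4],[30,3],[36,2],[36,5],[37,4],[40,4],[41,4],[42,0],[46,5],[48,5],[49,4],[53,4],[56,1],[58,3],[64,2],[64,5],[66,3],[67,4],[69,4],[72,5]]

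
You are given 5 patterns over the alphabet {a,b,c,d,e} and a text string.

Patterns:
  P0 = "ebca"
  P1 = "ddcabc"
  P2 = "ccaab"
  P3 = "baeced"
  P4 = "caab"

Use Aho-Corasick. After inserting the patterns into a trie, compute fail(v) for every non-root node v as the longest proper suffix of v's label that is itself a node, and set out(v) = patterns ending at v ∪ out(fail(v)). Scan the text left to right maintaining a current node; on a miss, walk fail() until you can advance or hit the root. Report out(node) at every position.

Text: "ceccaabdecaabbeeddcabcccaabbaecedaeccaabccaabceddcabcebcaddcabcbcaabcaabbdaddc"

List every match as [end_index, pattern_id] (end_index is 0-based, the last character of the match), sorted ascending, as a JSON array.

Construct AC machine:
Trie (insert patterns):
  0='ε' goto b→16 c→11 d→5 e→1
  1='e' goto b→2
  2='eb' goto c→3
  3='ebc' goto a→4
  4='ebca' goto ·  ←P0
  5='d' goto d→6
  6='dd' goto c→7
  7='ddc' goto a→8
  8='ddca' goto b→9
  9='ddcab' goto c→10
  10='ddcabc' goto ·  ←P1
  11='c' goto a→22 c→12
  12='cc' goto a→13
  13='cca' goto a→14
  14='ccaa' goto b→15
  15='ccaab' goto ·  ←P2
  16='b' goto a→17
  17='ba' goto e→18
  18='bae' goto c→19
  19='baec' goto e→20
  20='baece' goto d→21
  21='baeced' goto ·  ←P3
  22='ca' goto a→23
  23='caa' goto b→24
  24='caab' goto ·  ←P4

BFS fail/out derivation:
  n1('e'): parent n0 fail=0; on 'e' 0 → fail=0;  out ∅∪∅=∅
  n5('d'): parent n0 fail=0; on 'd' 0 → fail=0;  out ∅∪∅=∅
  n11('c'): parent n0 fail=0; on 'c' 0 → fail=0;  out ∅∪∅=∅
  n16('b'): parent n0 fail=0; on 'b' 0 → fail=0;  out ∅∪∅=∅
  n2('eb'): parent n1 fail=0; on 'b' 0 → fail=16;  out ∅∪∅=∅
  n6('dd'): parent n5 fail=0; on 'd' 0 → fail=5;  out ∅∪∅=∅
  n12('cc'): parent n11 fail=0; on 'c' 0 → fail=11;  out ∅∪∅=∅
  n17('ba'): parent n16 fail=0; on 'a' 0 → fail=0;  out ∅∪∅=∅
  n22('ca'): parent n11 fail=0; on 'a' 0 → fail=0;  out ∅∪∅=∅
  n3('ebc'): parent n2 fail=16; on 'c' 16→0 → fail=11;  out ∅∪∅=∅
  n7('ddc'): parent n6 fail=5; on 'c' 5→0 → fail=11;  out ∅∪∅=∅
  n13('cca'): parent n12 fail=11; on 'a' 11 → fail=22;  out ∅∪∅=∅
  n18('bae'): parent n17 fail=0; on 'e' 0 → fail=1;  out ∅∪∅=∅
  n23('caa'): parent n22 fail=0; on 'a' 0 → fail=0;  out ∅∪∅=∅
  n4('ebca'): parent n3 fail=11; on 'a' 11 → fail=22;  out {0}∪∅={0}
  n8('ddca'): parent n7 fail=11; on 'a' 11 → fail=22;  out ∅∪∅=∅
  n14('ccaa'): parent n13 fail=22; on 'a' 22 → fail=23;  out ∅∪∅=∅
  n19('baec'): parent n18 fail=1; on 'c' 1→0 → fail=11;  out ∅∪∅=∅
  n24('caab'): parent n23 fail=0; on 'b' 0 → fail=16;  out {4}∪∅={4}
  n9('ddcab'): parent n8 fail=22; on 'b' 22→0 → fail=16;  out ∅∪∅=∅
  n15('ccaab'): parent n14 fail=23; on 'b' 23 → fail=24;  out {2}∪{4}={2,4}
  n20('baece'): parent n19 fail=11; on 'e' 11→0 → fail=1;  out ∅∪∅=∅
  n10('ddcabc'): parent n9 fail=16; on 'c' 16→0 → fail=11;  out {1}∪∅={1}
  n21('baeced'): parent n20 fail=1; on 'd' 1→0 → fail=5;  out {3}∪∅={3}

Text stream:
[0] read 'c'  n0⇒n11
[1] read 'e'  n11⇒n1 ·f
[2] read 'c'  n1⇒n11 ·f
[3] read 'c'  n11⇒n12
[4] read 'a'  n12⇒n13
[5] read 'a'  n13⇒n14
[6] read 'b'  n14⇒n15  → match P2@[2:6],P4@[3:6]
[7] read 'd'  n15⇒n5 ·f
[8] read 'e'  n5⇒n1 ·f
[9] read 'c'  n1⇒n11 ·f
[10] read 'a'  n11⇒n22
[11] read 'a'  n22⇒n23
[12] read 'b'  n23⇒n24  → match P4@[9:12]
[13] read 'b'  n24⇒n16 ·f
[14] read 'e'  n16⇒n1 ·f
[15] read 'e'  n1⇒n1 ·f
[16] read 'd'  n1⇒n5 ·f
[17] read 'd'  n5⇒n6
[18] read 'c'  n6⇒n7
[19] read 'a'  n7⇒n8
[20] read 'b'  n8⇒n9
[21] read 'c'  n9⇒n10  → match P1@[16:21]
[22] read 'c'  n10⇒n12 ·f
[23] read 'c'  n12⇒n12 ·f
[24] read 'a'  n12⇒n13
[25] read 'a'  n13⇒n14
[26] read 'b'  n14⇒n15  → match P2@[22:26],P4@[23:26]
[27] read 'b'  n15⇒n16 ·f
[28] read 'a'  n16⇒n17
[29] read 'e'  n17⇒n18
[30] read 'c'  n18⇒n19
[31] read 'e'  n19⇒n20
[32] read 'd'  n20⇒n21  → match P3@[27:32]
[33] read 'a'  n21⇒n0 ·f
[34] read 'e'  n0⇒n1
[35] read 'c'  n1⇒n11 ·f
[36] read 'c'  n11⇒n12
[37] read 'a'  n12⇒n13
[38] read 'a'  n13⇒n14
[39] read 'b'  n14⇒n15  → match P2@[35:39],P4@[36:39]
[40] read 'c'  n15⇒n11 ·f
[41] read 'c'  n11⇒n12
[42] read 'a'  n12⇒n13
[43] read 'a'  n13⇒n14
[44] read 'b'  n14⇒n15  → match P2@[40:44],P4@[41:44]
[45] read 'c'  n15⇒n11 ·f
[46] read 'e'  n11⇒n1 ·f
[47] read 'd'  n1⇒n5 ·f
[48] read 'd'  n5⇒n6
[49] read 'c'  n6⇒n7
[50] read 'a'  n7⇒n8
[51] read 'b'  n8⇒n9
[52] read 'c'  n9⇒n10  → match P1@[47:52]
[53] read 'e'  n10⇒n1 ·f
[54] read 'b'  n1⇒n2
[55] read 'c'  n2⇒n3
[56] read 'a'  n3⇒n4  → match P0@[53:56]
[57] read 'd'  n4⇒n5 ·f
[58] read 'd'  n5⇒n6
[59] read 'c'  n6⇒n7
[60] read 'a'  n7⇒n8
[61] read 'b'  n8⇒n9
[62] read 'c'  n9⇒n10  → match P1@[57:62]
[63] read 'b'  n10⇒n16 ·f
[64] read 'c'  n16⇒n11 ·f
[65] read 'a'  n11⇒n22
[66] read 'a'  n22⇒n23
[67] read 'b'  n23⇒n24  → match P4@[64:67]
[68] read 'c'  n24⇒n11 ·f
[69] read 'a'  n11⇒n22
[70] read 'a'  n22⇒n23
[71] read 'b'  n23⇒n24  → match P4@[68:71]
[72] read 'b'  n24⇒n16 ·f
[73] read 'd'  n16⇒n5 ·f
[74] read 'a'  n5⇒n0 ·f
[75] read 'd'  n0⇒n5
[76] read 'd'  n5⇒n6
[77] read 'c'  n6⇒n7

Result: [[6,2],[6,4],[12,4],[21,1],[26,2],[26,4],[32,3],[39,2],[39,4],[44,2],[44,4],[52,1],[56,0],[62,1],[67,4],[71,4]]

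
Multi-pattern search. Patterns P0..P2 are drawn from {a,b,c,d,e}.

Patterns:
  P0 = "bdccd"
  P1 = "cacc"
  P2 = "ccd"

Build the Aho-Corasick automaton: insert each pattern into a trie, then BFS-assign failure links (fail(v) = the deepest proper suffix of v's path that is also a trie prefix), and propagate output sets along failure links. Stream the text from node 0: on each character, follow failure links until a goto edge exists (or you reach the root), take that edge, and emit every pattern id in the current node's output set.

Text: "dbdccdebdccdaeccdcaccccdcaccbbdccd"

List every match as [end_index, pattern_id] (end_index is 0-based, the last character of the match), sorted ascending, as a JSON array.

Construct AC machine:
Trie (insert patterns):
  n0 'ε': b→1 c→6
  n1 'b': d→2
  n2 'bd': c→3
  n3 'bdc': c→4
  n4 'bdcc': d→5
  n5 'bdccd': ·  [P0 ends]
  n6 'c': a→7 c→10
  n7 'ca': c→8
  n8 'cac': c→9
  n9 'cacc': ·  [P1 ends]
  n10 'cc': d→11
  n11 'ccd': ·  [P2 ends]

BFS fail/out derivation:
  fail(1) 'b': from fail(0)=0 chase 'b': 0 ⇒ 0;  out=∅∪out(0)=∅
  fail(6) 'c': from fail(0)=0 chase 'c': 0 ⇒ 0;  out=∅∪out(0)=∅
  fail(2) 'bd': from fail(1)=0 chase 'd': 0 ⇒ 0;  out=∅∪out(0)=∅
  fail(7) 'ca': from fail(6)=0 chase 'a': 0 ⇒ 0;  out=∅∪out(0)=∅
  fail(10) 'cc': from fail(6)=0 chase 'c': 0 ⇒ 6;  out=∅∪out(6)=∅
  fail(3) 'bdc': from fail(2)=0 chase 'c': 0 ⇒ 6;  out=∅∪out(6)=∅
  fail(8) 'cac': from fail(7)=0 chase 'c': 0 ⇒ 6;  out=∅∪out(6)=∅
  fail(11) 'ccd': from fail(10)=6 chase 'd': 6→0 ⇒ 0;  out={2}∪out(0)={2}
  fail(4) 'bdcc': from fail(3)=6 chase 'c': 6 ⇒ 10;  out=∅∪out(10)=∅
  fail(9) 'cacc': from fail(8)=6 chase 'c': 6 ⇒ 10;  out={1}∪out(10)={1}
  fail(5) 'bdccd': from fail(4)=10 chase 'd': 10 ⇒ 11;  out={0}∪out(11)={0,2}

Run:
pos 0 'd': at 0
pos 1 'b': at 1
pos 2 'd': at 2
pos 3 'c': at 3
pos 4 'c': at 4
pos 5 'd': at 5  → match P0@[1:5],P2@[3:5]
pos 6 'e': at 0 ·f
pos 7 'b': at 1
pos 8 'd': at 2
pos 9 'c': at 3
pos 10 'c': at 4
pos 11 'd': at 5  → match P0@[7:11],P2@[9:11]
pos 12 'a': at 0 ·f
pos 13 'e': at 0
pos 14 'c': at 6
pos 15 'c': at 10
pos 16 'd': at 11  → match P2@[14:16]
pos 17 'c': at 6 ·f
pos 18 'a': at 7
pos 19 'c': at 8
pos 20 'c': at 9  → match P1@[17:20]
pos 21 'c': at 10 ·f
pos 22 'c': at 10 ·f
pos 23 'd': at 11  → match P2@[21:23]
pos 24 'c': at 6 ·f
pos 25 'a': at 7
pos 26 'c': at 8
pos 27 'c': at 9  → match P1@[24:27]
pos 28 'b': at 1 ·f
pos 29 'b': at 1 ·f
pos 30 'd': at 2
pos 31 'c': at 3
pos 32 'c': at 4
pos 33 'd': at 5  → match P0@[29:33],P2@[31:33]

All matches (sorted): [[5,0],[5,2],[11,0],[11,2],[16,2],[20,1],[23,2],[27,1],[33,0],[33,2]]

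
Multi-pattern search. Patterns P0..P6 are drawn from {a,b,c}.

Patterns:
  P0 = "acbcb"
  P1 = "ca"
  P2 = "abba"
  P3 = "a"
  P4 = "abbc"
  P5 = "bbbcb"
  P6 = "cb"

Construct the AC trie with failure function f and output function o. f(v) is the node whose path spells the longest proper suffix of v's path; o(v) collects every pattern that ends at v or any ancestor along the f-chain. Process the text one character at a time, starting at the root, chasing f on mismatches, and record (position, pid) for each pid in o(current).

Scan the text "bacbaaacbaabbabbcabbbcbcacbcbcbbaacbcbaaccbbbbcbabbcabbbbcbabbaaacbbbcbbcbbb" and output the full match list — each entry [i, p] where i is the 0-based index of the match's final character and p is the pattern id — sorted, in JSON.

Build:
Trie nodes:
  n0 'ε': a→1 b→12 c→6
  n1 'a': b→8 c→2  ←P3
  n2 'ac': b→3
  n3 'acb': c→4
  n4 'acbc': b→5
  n5 'acbcb': ·  ←P0
  n6 'c': a→7 b→17
  n7 'ca': ·  ←P1
  n8 'ab': b→9
  n9 'abb': a→10 c→11
  n10 'abba': ·  ←P2
  n11 'abbc': ·  ←P4
  n12 'b': b→13
  n13 'bb': b→14
  n14 'bbb': c→15
  n15 'bbbc': b→16
  n16 'bbbcb': ·  ←P5
  n17 'cb': ·  ←P6

Failure links (BFS by depth):
  n1('a'): parent n0 fail=0; on 'a' 0 → fail=0;  out {3}∪∅={3}
  n6('c'): parent n0 fail=0; on 'c' 0 → fail=0;  out ∅∪∅=∅
  n12('b'): parent n0 fail=0; on 'b' 0 → fail=0;  out ∅∪∅=∅
  n2('ac'): parent n1 fail=0; on 'c' 0 → fail=6;  out ∅∪∅=∅
  n7('ca'): parent n6 fail=0; on 'a' 0 → fail=1;  out {1}∪{3}={1,3}
  n8('ab'): parent n1 fail=0; on 'b' 0 → fail=12;  out ∅∪∅=∅
  n13('bb'): parent n12 fail=0; on 'b' 0 → fail=12;  out ∅∪∅=∅
  n17('cb'): parent n6 fail=0; on 'b' 0 → fail=12;  out {6}∪∅={6}
  n3('acb'): parent n2 fail=6; on 'b' 6 → fail=17;  out ∅∪{6}={6}
  n9('abb'): parent n8 fail=12; on 'b' 12 → fail=13;  out ∅∪∅=∅
  n14('bbb'): parent n13 fail=12; on 'b' 12 → fail=13;  out ∅∪∅=∅
  n4('acbc'): parent n3 fail=17; on 'c' 17→12→0 → fail=6;  out ∅∪∅=∅
  n10('abba'): parent n9 fail=13; on 'a' 13→12→0 → fail=1;  out {2}∪{3}={2,3}
  n11('abbc'): parent n9 fail=13; on 'c' 13→12→0 → fail=6;  out {4}∪∅={4}
  n15('bbbc'): parent n14 fail=13; on 'c' 13→12→0 → fail=6;  out ∅∪∅=∅
  n5('acbcb'): parent n4 fail=6; on 'b' 6 → fail=17;  out {0}∪{6}={0,6}
  n16('bbbcb'): parent n15 fail=6; on 'b' 6 → fail=17;  out {5}∪{6}={5,6}

Text stream:
[0] read 'b'  n0⇒n12
[1] read 'a'  n12⇒n1 (via fail)  emit P3@[1:1]
[2] read 'c'  n1⇒n2
[3] read 'b'  n2⇒n3  emit P6@[2:3]
[4] read 'a'  n3⇒n1 (via fail)  emit P3@[4:4]
[5] read 'a'  n1⇒n1 (via fail)  emit P3@[5:5]
[6] read 'a'  n1⇒n1 (via fail)  emit P3@[6:6]
[7] read 'c'  n1⇒n2
[8] read 'b'  n2⇒n3  emit P6@[7:8]
[9] read 'a'  n3⇒n1 (via fail)  emit P3@[9:9]
[10] read 'a'  n1⇒n1 (via fail)  emit P3@[10:10]
[11] read 'b'  n1⇒n8
[12] read 'b'  n8⇒n9
[13] read 'a'  n9⇒n10  emit P2@[10:13],P3@[13:13]
[14] read 'b'  n10⇒n8 (via fail)
[15] read 'b'  n8⇒n9
[16] read 'c'  n9⇒n11  emit P4@[13:16]
[17] read 'a'  n11⇒n7 (via fail)  emit P1@[16:17],P3@[17:17]
[18] read 'b'  n7⇒n8 (via fail)
[19] read 'b'  n8⇒n9
[20] read 'b'  n9⇒n14 (via fail)
[21] read 'c'  n14⇒n15
[22] read 'b'  n15⇒n16  emit P5@[18:22],P6@[21:22]
[23] read 'c'  n16⇒n6 (via fail)
[24] read 'a'  n6⇒n7  emit P1@[23:24],P3@[24:24]
[25] read 'c'  n7⇒n2 (via fail)
[26] read 'b'  n2⇒n3  emit P6@[25:26]
[27] read 'c'  n3⇒n4
[28] read 'b'  n4⇒n5  emit P0@[24:28],P6@[27:28]
[29] read 'c'  n5⇒n6 (via fail)
[30] read 'b'  n6⇒n17  emit P6@[29:30]
[31] read 'b'  n17⇒n13 (via fail)
[32] read 'a'  n13⇒n1 (via fail)  emit P3@[32:32]
[33] read 'a'  n1⇒n1 (via fail)  emit P3@[33:33]
[34] read 'c'  n1⇒n2
[35] read 'b'  n2⇒n3  emit P6@[34:35]
[36] read 'c'  n3⇒n4
[37] read 'b'  n4⇒n5  emit P0@[33:37],P6@[36:37]
[38] read 'a'  n5⇒n1 (via fail)  emit P3@[38:38]
[39] read 'a'  n1⇒n1 (via fail)  emit P3@[39:39]
[40] read 'c'  n1⇒n2
[41] read 'c'  n2⇒n6 (via fail)
[42] read 'b'  n6⇒n17  emit P6@[41:42]
[43] read 'b'  n17⇒n13 (via fail)
[44] read 'b'  n13⇒n14
[45] read 'b'  n14⇒n14 (via fail)
[46] read 'c'  n14⇒n15
[47] read 'b'  n15⇒n16  emit P5@[43:47],P6@[46:47]
[48] read 'a'  n16⇒n1 (via fail)  emit P3@[48:48]
[49] read 'b'  n1⇒n8
[50] read 'b'  n8⇒n9
[51] read 'c'  n9⇒n11  emit P4@[48:51]
[52] read 'a'  n11⇒n7 (via fail)  emit P1@[51:52],P3@[52:52]
[53] read 'b'  n7⇒n8 (via fail)
[54] read 'b'  n8⇒n9
[55] read 'b'  n9⇒n14 (via fail)
[56] read 'b'  n14⇒n14 (via fail)
[57] read 'c'  n14⇒n15
[58] read 'b'  n15⇒n16  emit P5@[54:58],P6@[57:58]
[59] read 'a'  n16⇒n1 (via fail)  emit P3@[59:59]
[60] read 'b'  n1⇒n8
[61] read 'b'  n8⇒n9
[62] read 'a'  n9⇒n10  emit P2@[59:62],P3@[62:62]
[63] read 'a'  n10⇒n1 (via fail)  emit P3@[63:63]
[64] read 'a'  n1⇒n1 (via fail)  emit P3@[64:64]
[65] read 'c'  n1⇒n2
[66] read 'b'  n2⇒n3  emit P6@[65:66]
[67] read 'b'  n3⇒n13 (via fail)
[68] read 'b'  n13⇒n14
[69] read 'c'  n14⇒n15
[70] read 'b'  n15⇒n16  emit P5@[66:70],P6@[69:70]
[71] read 'b'  n16⇒n13 (via fail)
[72] read 'c'  n13⇒n6 (via fail)
[73] read 'b'  n6⇒n17  emit P6@[72:73]
[74] read 'b'  n17⇒n13 (via fail)
[75] read 'b'  n13⇒n14

Result: [[1,3],[3,6],[4,3],[5,3],[6,3],[8,6],[9,3],[10,3],[13,2],[13,3],[16,4],[17,1],[17,3],[22,5],[22,6],[24,1],[24,3],[26,6],[28,0],[28,6],[30,6],[32,3],[33,3],[35,6],[37,0],[37,6],[38,3],[39,3],[42,6],[47,5],[47,6],[48,3],[51,4],[52,1],[52,3],[58,5],[58,6],[59,3],[62,2],[62,3],[63,3],[64,3],[66,6],[70,5],[70,6],[73,6]]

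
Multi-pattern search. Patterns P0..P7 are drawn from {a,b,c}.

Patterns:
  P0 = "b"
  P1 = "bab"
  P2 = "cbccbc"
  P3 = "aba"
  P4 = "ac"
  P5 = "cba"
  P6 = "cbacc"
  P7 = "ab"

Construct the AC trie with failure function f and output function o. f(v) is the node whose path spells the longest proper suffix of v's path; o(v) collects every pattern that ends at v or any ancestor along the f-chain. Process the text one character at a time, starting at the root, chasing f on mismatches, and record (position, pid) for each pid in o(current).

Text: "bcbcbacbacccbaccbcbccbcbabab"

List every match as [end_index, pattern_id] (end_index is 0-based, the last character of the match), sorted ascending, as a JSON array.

Build:
Trie nodes:
  n0 'ε': a→10 b→1 c→4
  n1 'b': a→2  [P0 ends]
  n2 'ba': b→3
  n3 'bab': ·  [P1 ends]
  n4 'c': b→5
  n5 'cb': a→14 c→6
  n6 'cbc': c→7
  n7 'cbcc': b→8
  n8 'cbccb': c→9
  n9 'cbccbc': ·  [P2 ends]
  n10 'a': b→11 c→13
  n11 'ab': a→12  [P7 ends]
  n12 'aba': ·  [P3 ends]
  n13 'ac': ·  [P4 ends]
  n14 'cba': c→15  [P5 ends]
  n15 'cbac': c→16
  n16 'cbacc': ·  [P6 ends]

Failure links (BFS by depth):
  n1('b'): parent n0 fail=0; on 'b' 0 → fail=0;  out {0}∪∅={0}
  n4('c'): parent n0 fail=0; on 'c' 0 → fail=0;  out ∅∪∅=∅
  n10('a'): parent n0 fail=0; on 'a' 0 → fail=0;  out ∅∪∅=∅
  n2('ba'): parent n1 fail=0; on 'a' 0 → fail=10;  out ∅∪∅=∅
  n5('cb'): parent n4 fail=0; on 'b' 0 → fail=1;  out ∅∪{0}={0}
  n11('ab'): parent n10 fail=0; on 'b' 0 → fail=1;  out {7}∪{0}={0,7}
  n13('ac'): parent n10 fail=0; on 'c' 0 → fail=4;  out {4}∪∅={4}
  n3('bab'): parent n2 fail=10; on 'b' 10 → fail=11;  out {1}∪{0,7}={0,1,7}
  n6('cbc'): parent n5 fail=1; on 'c' 1→0 → fail=4;  out ∅∪∅=∅
  n12('aba'): parent n11 fail=1; on 'a' 1 → fail=2;  out {3}∪∅={3}
  n14('cba'): parent n5 fail=1; on 'a' 1 → fail=2;  out {5}∪∅={5}
  n7('cbcc'): parent n6 fail=4; on 'c' 4→0 → fail=4;  out ∅∪∅=∅
  n15('cbac'): parent n14 fail=2; on 'c' 2→10 → fail=13;  out ∅∪{4}={4}
  n8('cbccb'): parent n7 fail=4; on 'b' 4 → fail=5;  out ∅∪{0}={0}
  n16('cbacc'): parent n15 fail=13; on 'c' 13→4→0 → fail=4;  out {6}∪∅={6}
  n9('cbccbc'): parent n8 fail=5; on 'c' 5 → fail=6;  out {2}∪∅={2}

Text stream:
i=0 'b': node 0→1  → match P0@[0:0]
i=1 'c': node 1→4 (fail-walked)
i=2 'b': node 4→5  → match P0@[2:2]
i=3 'c': node 5→6
i=4 'b': node 6→5 (fail-walked)  → match P0@[4:4]
i=5 'a': node 5→14  → match P5@[3:5]
i=6 'c': node 14→15  → match P4@[5:6]
i=7 'b': node 15→5 (fail-walked)  → match P0@[7:7]
i=8 'a': node 5→14  → match P5@[6:8]
i=9 'c': node 14→15  → match P4@[8:9]
i=10 'c': node 15→16  → match P6@[6:10]
i=11 'c': node 16→4 (fail-walked)
i=12 'b': node 4→5  → match P0@[12:12]
i=13 'a': node 5→14  → match P5@[11:13]
i=14 'c': node 14→15  → match P4@[13:14]
i=15 'c': node 15→16  → match P6@[11:15]
i=16 'b': node 16→5 (fail-walked)  → match P0@[16:16]
i=17 'c': node 5→6
i=18 'b': node 6→5 (fail-walked)  → match P0@[18:18]
i=19 'c': node 5→6
i=20 'c': node 6→7
i=21 'b': node 7→8  → match P0@[21:21]
i=22 'c': node 8→9  → match P2@[17:22]
i=23 'b': node 9→5 (fail-walked)  → match P0@[23:23]
i=24 'a': node 5→14  → match P5@[22:24]
i=25 'b': node 14→3 (fail-walked)  → match P0@[25:25],P1@[23:25],P7@[24:25]
i=26 'a': node 3→12 (fail-walked)  → match P3@[24:26]
i=27 'b': node 12→3 (fail-walked)  → match P0@[27:27],P1@[25:27],P7@[26:27]

Result: [[0,0],[2,0],[4,0],[5,5],[6,4],[7,0],[8,5],[9,4],[10,6],[12,0],[13,5],[14,4],[15,6],[16,0],[18,0],[21,0],[22,2],[23,0],[24,5],[25,0],[25,1],[25,7],[26,3],[27,0],[27,1],[27,7]]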